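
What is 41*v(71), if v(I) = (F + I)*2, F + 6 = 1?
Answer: 5412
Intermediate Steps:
F = -5 (F = -6 + 1 = -5)
v(I) = -10 + 2*I (v(I) = (-5 + I)*2 = -10 + 2*I)
41*v(71) = 41*(-10 + 2*71) = 41*(-10 + 142) = 41*132 = 5412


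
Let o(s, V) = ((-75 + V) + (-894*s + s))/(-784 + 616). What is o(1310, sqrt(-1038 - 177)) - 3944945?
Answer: -661580855/168 - 3*I*sqrt(15)/56 ≈ -3.938e+6 - 0.20748*I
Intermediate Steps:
o(s, V) = 25/56 - V/168 + 893*s/168 (o(s, V) = ((-75 + V) - 893*s)/(-168) = (-75 + V - 893*s)*(-1/168) = 25/56 - V/168 + 893*s/168)
o(1310, sqrt(-1038 - 177)) - 3944945 = (25/56 - sqrt(-1038 - 177)/168 + (893/168)*1310) - 3944945 = (25/56 - 3*I*sqrt(15)/56 + 584915/84) - 3944945 = (1169905/168 - 3*I*sqrt(15)/56) - 3944945 = -661580855/168 - 3*I*sqrt(15)/56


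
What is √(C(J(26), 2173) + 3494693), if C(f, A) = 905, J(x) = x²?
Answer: √3495598 ≈ 1869.7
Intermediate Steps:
√(C(J(26), 2173) + 3494693) = √(905 + 3494693) = √3495598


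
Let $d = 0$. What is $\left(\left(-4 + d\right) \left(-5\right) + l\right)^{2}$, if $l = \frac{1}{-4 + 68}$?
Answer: $\frac{1640961}{4096} \approx 400.63$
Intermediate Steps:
$l = \frac{1}{64} \approx 0.015625$
$\left(\left(-4 + d\right) \left(-5\right) + l\right)^{2} = \left(\left(-4 + 0\right) \left(-5\right) + \frac{1}{64}\right)^{2} = \left(\left(-4\right) \left(-5\right) + \frac{1}{64}\right)^{2} = \left(20 + \frac{1}{64}\right)^{2} = \left(\frac{1281}{64}\right)^{2} = \frac{1640961}{4096}$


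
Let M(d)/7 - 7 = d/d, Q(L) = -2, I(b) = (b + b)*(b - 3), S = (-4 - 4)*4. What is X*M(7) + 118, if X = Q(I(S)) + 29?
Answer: 1630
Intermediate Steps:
S = -32 (S = -8*4 = -32)
I(b) = 2*b*(-3 + b) (I(b) = (2*b)*(-3 + b) = 2*b*(-3 + b))
M(d) = 56 (M(d) = 49 + 7*(d/d) = 49 + 7*1 = 49 + 7 = 56)
X = 27 (X = -2 + 29 = 27)
X*M(7) + 118 = 27*56 + 118 = 1512 + 118 = 1630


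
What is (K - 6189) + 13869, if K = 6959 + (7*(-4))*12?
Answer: 14303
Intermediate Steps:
K = 6623 (K = 6959 - 28*12 = 6959 - 336 = 6623)
(K - 6189) + 13869 = (6623 - 6189) + 13869 = 434 + 13869 = 14303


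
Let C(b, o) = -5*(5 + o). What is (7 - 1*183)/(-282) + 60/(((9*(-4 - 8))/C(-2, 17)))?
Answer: 26114/423 ≈ 61.735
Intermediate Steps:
C(b, o) = -25 - 5*o
(7 - 1*183)/(-282) + 60/(((9*(-4 - 8))/C(-2, 17))) = (7 - 1*183)/(-282) + 60/(((9*(-4 - 8))/(-25 - 5*17))) = (7 - 183)*(-1/282) + 60/(((9*(-12))/(-25 - 85))) = -176*(-1/282) + 60/((-108/(-110))) = 88/141 + 60/((-108*(-1/110))) = 88/141 + 60/(54/55) = 88/141 + 60*(55/54) = 88/141 + 550/9 = 26114/423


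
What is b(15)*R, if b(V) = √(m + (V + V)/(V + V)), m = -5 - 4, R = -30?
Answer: -60*I*√2 ≈ -84.853*I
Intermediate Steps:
m = -9
b(V) = 2*I*√2 (b(V) = √(-9 + (V + V)/(V + V)) = √(-9 + (2*V)/((2*V))) = √(-9 + (2*V)*(1/(2*V))) = √(-9 + 1) = √(-8) = 2*I*√2)
b(15)*R = (2*I*√2)*(-30) = -60*I*√2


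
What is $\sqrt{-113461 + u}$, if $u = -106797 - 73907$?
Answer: $3 i \sqrt{32685} \approx 542.37 i$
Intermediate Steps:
$u = -180704$ ($u = -106797 - 73907 = -180704$)
$\sqrt{-113461 + u} = \sqrt{-113461 - 180704} = \sqrt{-294165} = 3 i \sqrt{32685}$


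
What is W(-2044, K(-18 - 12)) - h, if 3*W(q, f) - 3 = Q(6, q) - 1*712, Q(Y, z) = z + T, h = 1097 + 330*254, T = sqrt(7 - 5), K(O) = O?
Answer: -257504/3 + sqrt(2)/3 ≈ -85834.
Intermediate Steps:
T = sqrt(2) ≈ 1.4142
h = 84917 (h = 1097 + 83820 = 84917)
Q(Y, z) = z + sqrt(2)
W(q, f) = -709/3 + q/3 + sqrt(2)/3 (W(q, f) = 1 + ((q + sqrt(2)) - 1*712)/3 = 1 + ((q + sqrt(2)) - 712)/3 = 1 + (-712 + q + sqrt(2))/3 = 1 + (-712/3 + q/3 + sqrt(2)/3) = -709/3 + q/3 + sqrt(2)/3)
W(-2044, K(-18 - 12)) - h = (-709/3 + (1/3)*(-2044) + sqrt(2)/3) - 1*84917 = (-709/3 - 2044/3 + sqrt(2)/3) - 84917 = (-2753/3 + sqrt(2)/3) - 84917 = -257504/3 + sqrt(2)/3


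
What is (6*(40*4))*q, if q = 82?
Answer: 78720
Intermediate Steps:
(6*(40*4))*q = (6*(40*4))*82 = (6*160)*82 = 960*82 = 78720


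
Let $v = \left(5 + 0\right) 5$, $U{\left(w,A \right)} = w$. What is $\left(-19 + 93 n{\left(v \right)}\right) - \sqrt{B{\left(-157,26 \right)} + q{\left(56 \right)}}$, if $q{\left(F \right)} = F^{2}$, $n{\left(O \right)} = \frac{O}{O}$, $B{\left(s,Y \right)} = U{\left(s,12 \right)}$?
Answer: $74 - 3 \sqrt{331} \approx 19.42$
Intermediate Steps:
$B{\left(s,Y \right)} = s$
$v = 25$ ($v = 5 \cdot 5 = 25$)
$n{\left(O \right)} = 1$
$\left(-19 + 93 n{\left(v \right)}\right) - \sqrt{B{\left(-157,26 \right)} + q{\left(56 \right)}} = \left(-19 + 93 \cdot 1\right) - \sqrt{-157 + 56^{2}} = \left(-19 + 93\right) - \sqrt{-157 + 3136} = 74 - \sqrt{2979} = 74 - 3 \sqrt{331}$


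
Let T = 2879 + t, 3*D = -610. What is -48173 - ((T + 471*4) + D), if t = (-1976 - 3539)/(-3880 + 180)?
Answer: -117069829/2220 ≈ -52734.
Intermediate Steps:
D = -610/3 (D = (⅓)*(-610) = -610/3 ≈ -203.33)
t = 1103/740 (t = -5515/(-3700) = -5515*(-1/3700) = 1103/740 ≈ 1.4905)
T = 2131563/740 (T = 2879 + 1103/740 = 2131563/740 ≈ 2880.5)
-48173 - ((T + 471*4) + D) = -48173 - ((2131563/740 + 471*4) - 610/3) = -48173 - ((2131563/740 + 1884) - 610/3) = -48173 - (3525723/740 - 610/3) = -48173 - 1*10125769/2220 = -48173 - 10125769/2220 = -117069829/2220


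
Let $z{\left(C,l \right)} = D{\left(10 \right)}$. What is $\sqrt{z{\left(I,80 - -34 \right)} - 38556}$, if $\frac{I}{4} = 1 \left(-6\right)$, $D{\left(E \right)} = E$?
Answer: $i \sqrt{38546} \approx 196.33 i$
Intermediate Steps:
$I = -24$ ($I = 4 \cdot 1 \left(-6\right) = 4 \left(-6\right) = -24$)
$z{\left(C,l \right)} = 10$
$\sqrt{z{\left(I,80 - -34 \right)} - 38556} = \sqrt{10 - 38556} = \sqrt{-38546} = i \sqrt{38546}$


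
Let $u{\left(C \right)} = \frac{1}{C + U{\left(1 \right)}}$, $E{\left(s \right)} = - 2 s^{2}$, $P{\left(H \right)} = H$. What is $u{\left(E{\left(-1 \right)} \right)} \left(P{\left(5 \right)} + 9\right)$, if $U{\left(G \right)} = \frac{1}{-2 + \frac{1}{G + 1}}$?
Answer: $- \frac{21}{4} \approx -5.25$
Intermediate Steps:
$U{\left(G \right)} = \frac{1}{-2 + \frac{1}{1 + G}}$
$u{\left(C \right)} = \frac{1}{- \frac{2}{3} + C}$ ($u{\left(C \right)} = \frac{1}{C + \frac{-1 - 1}{1 + 2 \cdot 1}} = \frac{1}{C + \frac{-1 - 1}{1 + 2}} = \frac{1}{C + \frac{1}{3} \left(-2\right)} = \frac{1}{C - \frac{2}{3}} = \frac{1}{- \frac{2}{3} + C}$)
$u{\left(E{\left(-1 \right)} \right)} \left(P{\left(5 \right)} + 9\right) = \frac{3}{-2 + 3 \left(- 2 \left(-1\right)^{2}\right)} \left(5 + 9\right) = \frac{3}{-2 + 3 \left(\left(-2\right) 1\right)} 14 = \frac{3}{-2 + 3 \left(-2\right)} 14 = \frac{3}{-2 - 6} \cdot 14 = \frac{3}{-8} \cdot 14 = 3 \left(- \frac{1}{8}\right) 14 = \left(- \frac{3}{8}\right) 14 = - \frac{21}{4}$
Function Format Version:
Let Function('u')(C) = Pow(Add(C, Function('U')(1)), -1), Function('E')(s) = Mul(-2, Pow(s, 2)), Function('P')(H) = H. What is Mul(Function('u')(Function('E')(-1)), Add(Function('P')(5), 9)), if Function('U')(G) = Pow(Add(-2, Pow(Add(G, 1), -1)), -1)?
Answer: Rational(-21, 4) ≈ -5.2500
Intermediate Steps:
Function('U')(G) = Pow(Add(-2, Pow(Add(1, G), -1)), -1)
Function('u')(C) = Pow(Add(Rational(-2, 3), C), -1) (Function('u')(C) = Pow(Add(C, Mul(Pow(Add(1, Mul(2, 1)), -1), Add(-1, Mul(-1, 1)))), -1) = Pow(Add(C, Mul(Pow(Add(1, 2), -1), Add(-1, -1))), -1) = Pow(Add(C, Mul(Pow(3, -1), -2)), -1) = Pow(Add(C, Mul(Rational(1, 3), -2)), -1) = Pow(Add(C, Rational(-2, 3)), -1) = Pow(Add(Rational(-2, 3), C), -1))
Mul(Function('u')(Function('E')(-1)), Add(Function('P')(5), 9)) = Mul(Mul(3, Pow(Add(-2, Mul(3, Mul(-2, Pow(-1, 2)))), -1)), Add(5, 9)) = Mul(Mul(3, Pow(Add(-2, Mul(3, Mul(-2, 1))), -1)), 14) = Mul(Mul(3, Pow(Add(-2, Mul(3, -2)), -1)), 14) = Mul(Mul(3, Pow(Add(-2, -6), -1)), 14) = Mul(Mul(3, Pow(-8, -1)), 14) = Mul(Mul(3, Rational(-1, 8)), 14) = Mul(Rational(-3, 8), 14) = Rational(-21, 4)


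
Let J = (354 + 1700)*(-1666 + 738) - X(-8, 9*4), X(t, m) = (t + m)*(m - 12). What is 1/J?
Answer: -1/1906784 ≈ -5.2444e-7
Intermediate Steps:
X(t, m) = (-12 + m)*(m + t) (X(t, m) = (m + t)*(-12 + m) = (-12 + m)*(m + t))
J = -1906784 (J = (354 + 1700)*(-1666 + 738) - ((9*4)² - 108*4 - 12*(-8) + (9*4)*(-8)) = 2054*(-928) - (36² - 12*36 + 96 + 36*(-8)) = -1906112 - (1296 - 432 + 96 - 288) = -1906112 - 1*672 = -1906112 - 672 = -1906784)
1/J = 1/(-1906784) = -1/1906784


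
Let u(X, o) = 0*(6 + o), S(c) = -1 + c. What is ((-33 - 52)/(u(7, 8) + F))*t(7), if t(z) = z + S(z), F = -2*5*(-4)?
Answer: -221/8 ≈ -27.625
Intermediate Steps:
F = 40 (F = -10*(-4) = 40)
u(X, o) = 0
t(z) = -1 + 2*z (t(z) = z + (-1 + z) = -1 + 2*z)
((-33 - 52)/(u(7, 8) + F))*t(7) = ((-33 - 52)/(0 + 40))*(-1 + 2*7) = (-85/40)*(-1 + 14) = -85*1/40*13 = -17/8*13 = -221/8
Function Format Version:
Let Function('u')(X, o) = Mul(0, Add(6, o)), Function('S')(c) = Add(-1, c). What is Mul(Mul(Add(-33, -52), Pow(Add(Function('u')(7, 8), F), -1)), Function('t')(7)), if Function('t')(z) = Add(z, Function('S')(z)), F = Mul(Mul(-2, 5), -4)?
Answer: Rational(-221, 8) ≈ -27.625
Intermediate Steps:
F = 40 (F = Mul(-10, -4) = 40)
Function('u')(X, o) = 0
Function('t')(z) = Add(-1, Mul(2, z)) (Function('t')(z) = Add(z, Add(-1, z)) = Add(-1, Mul(2, z)))
Mul(Mul(Add(-33, -52), Pow(Add(Function('u')(7, 8), F), -1)), Function('t')(7)) = Mul(Mul(Add(-33, -52), Pow(Add(0, 40), -1)), Add(-1, Mul(2, 7))) = Mul(Mul(-85, Pow(40, -1)), Add(-1, 14)) = Mul(Mul(-85, Rational(1, 40)), 13) = Mul(Rational(-17, 8), 13) = Rational(-221, 8)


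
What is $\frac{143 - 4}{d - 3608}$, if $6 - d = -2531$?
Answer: $- \frac{139}{1071} \approx -0.12979$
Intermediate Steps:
$d = 2537$ ($d = 6 - -2531 = 6 + 2531 = 2537$)
$\frac{143 - 4}{d - 3608} = \frac{143 - 4}{2537 - 3608} = \frac{139}{-1071} = 139 \left(- \frac{1}{1071}\right) = - \frac{139}{1071}$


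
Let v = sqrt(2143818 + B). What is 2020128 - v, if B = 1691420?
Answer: 2020128 - sqrt(3835238) ≈ 2.0182e+6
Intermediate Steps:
v = sqrt(3835238) (v = sqrt(2143818 + 1691420) = sqrt(3835238) ≈ 1958.4)
2020128 - v = 2020128 - sqrt(3835238)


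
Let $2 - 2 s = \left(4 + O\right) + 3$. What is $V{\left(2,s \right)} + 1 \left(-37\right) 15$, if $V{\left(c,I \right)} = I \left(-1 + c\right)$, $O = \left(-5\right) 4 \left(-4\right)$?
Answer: $- \frac{1195}{2} \approx -597.5$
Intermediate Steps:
$O = 80$ ($O = \left(-20\right) \left(-4\right) = 80$)
$s = - \frac{85}{2}$ ($s = 1 - \frac{\left(4 + 80\right) + 3}{2} = 1 - \frac{84 + 3}{2} = 1 - \frac{87}{2} = - \frac{85}{2} \approx -42.5$)
$V{\left(2,s \right)} + 1 \left(-37\right) 15 = - \frac{85 \left(-1 + 2\right)}{2} + 1 \left(-37\right) 15 = \left(- \frac{85}{2}\right) 1 - 555 = - \frac{85}{2} - 555 = - \frac{1195}{2}$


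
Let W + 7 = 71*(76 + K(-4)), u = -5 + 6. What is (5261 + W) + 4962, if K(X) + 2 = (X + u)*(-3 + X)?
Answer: 16961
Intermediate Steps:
u = 1
K(X) = -2 + (1 + X)*(-3 + X) (K(X) = -2 + (X + 1)*(-3 + X) = -2 + (1 + X)*(-3 + X))
W = 6738 (W = -7 + 71*(76 + (-5 + (-4)**2 - 2*(-4))) = -7 + 71*(76 + (-5 + 16 + 8)) = -7 + 71*(76 + 19) = -7 + 71*95 = -7 + 6745 = 6738)
(5261 + W) + 4962 = (5261 + 6738) + 4962 = 11999 + 4962 = 16961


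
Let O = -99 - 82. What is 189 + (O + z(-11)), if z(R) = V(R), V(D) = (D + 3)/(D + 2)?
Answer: 80/9 ≈ 8.8889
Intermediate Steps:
V(D) = (3 + D)/(2 + D)
z(R) = (3 + R)/(2 + R)
O = -181
189 + (O + z(-11)) = 189 + (-181 + (3 - 11)/(2 - 11)) = 189 + (-181 - 8/(-9)) = 189 + (-181 - ⅑*(-8)) = 189 + (-181 + 8/9) = 189 - 1621/9 = 80/9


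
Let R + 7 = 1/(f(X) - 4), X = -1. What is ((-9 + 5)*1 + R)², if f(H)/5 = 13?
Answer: 448900/3721 ≈ 120.64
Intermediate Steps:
f(H) = 65 (f(H) = 5*13 = 65)
R = -426/61 (R = -7 + 1/(65 - 4) = -7 + 1/61 = -426/61 ≈ -6.9836)
((-9 + 5)*1 + R)² = ((-9 + 5)*1 - 426/61)² = (-4*1 - 426/61)² = (-4 - 426/61)² = (-670/61)² = 448900/3721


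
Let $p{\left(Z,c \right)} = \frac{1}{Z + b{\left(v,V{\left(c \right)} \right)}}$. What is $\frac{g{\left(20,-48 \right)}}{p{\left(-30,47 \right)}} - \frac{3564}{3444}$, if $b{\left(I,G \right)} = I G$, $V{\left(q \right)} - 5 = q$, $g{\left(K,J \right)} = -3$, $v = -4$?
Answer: $\frac{204621}{287} \approx 712.96$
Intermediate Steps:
$V{\left(q \right)} = 5 + q$
$b{\left(I,G \right)} = G I$
$p{\left(Z,c \right)} = \frac{1}{-20 + Z - 4 c}$ ($p{\left(Z,c \right)} = \frac{1}{Z + \left(5 + c\right) \left(-4\right)} = \frac{1}{Z - \left(20 + 4 c\right)} = \frac{1}{-20 + Z - 4 c}$)
$\frac{g{\left(20,-48 \right)}}{p{\left(-30,47 \right)}} - \frac{3564}{3444} = - \frac{3}{\frac{1}{-20 - 30 - 188}} - \frac{3564}{3444} = - \frac{3}{\frac{1}{-20 - 30 - 188}} - \frac{297}{287} = - \frac{3}{\frac{1}{-238}} - \frac{297}{287} = - \frac{3}{- \frac{1}{238}} - \frac{297}{287} = \left(-3\right) \left(-238\right) - \frac{297}{287} = 714 - \frac{297}{287} = \frac{204621}{287}$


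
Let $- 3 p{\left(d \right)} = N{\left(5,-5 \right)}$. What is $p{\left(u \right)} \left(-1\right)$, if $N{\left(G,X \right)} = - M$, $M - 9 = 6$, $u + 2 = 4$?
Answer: $-5$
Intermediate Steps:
$u = 2$ ($u = -2 + 4 = 2$)
$M = 15$ ($M = 9 + 6 = 15$)
$N{\left(G,X \right)} = -15$ ($N{\left(G,X \right)} = \left(-1\right) 15 = -15$)
$p{\left(d \right)} = 5$ ($p{\left(d \right)} = \left(- \frac{1}{3}\right) \left(-15\right) = 5$)
$p{\left(u \right)} \left(-1\right) = 5 \left(-1\right) = -5$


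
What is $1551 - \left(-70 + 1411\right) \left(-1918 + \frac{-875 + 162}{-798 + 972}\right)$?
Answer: $\frac{149586873}{58} \approx 2.5791 \cdot 10^{6}$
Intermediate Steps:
$1551 - \left(-70 + 1411\right) \left(-1918 + \frac{-875 + 162}{-798 + 972}\right) = 1551 - 1341 \left(-1918 - \frac{713}{174}\right) = 1551 - 1341 \left(- \frac{334445}{174}\right) = 1551 - - \frac{149496915}{58} = 1551 + \frac{149496915}{58} = \frac{149586873}{58}$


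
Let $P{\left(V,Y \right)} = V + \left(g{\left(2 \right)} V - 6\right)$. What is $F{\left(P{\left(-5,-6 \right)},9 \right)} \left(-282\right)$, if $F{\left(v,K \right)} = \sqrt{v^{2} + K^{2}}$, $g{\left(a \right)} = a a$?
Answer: $- 282 \sqrt{1042} \approx -9103.0$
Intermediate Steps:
$g{\left(a \right)} = a^{2}$
$P{\left(V,Y \right)} = -6 + 5 V$ ($P{\left(V,Y \right)} = V + \left(2^{2} V - 6\right) = V + \left(4 V - 6\right) = V + \left(-6 + 4 V\right) = -6 + 5 V$)
$F{\left(v,K \right)} = \sqrt{K^{2} + v^{2}}$
$F{\left(P{\left(-5,-6 \right)},9 \right)} \left(-282\right) = \sqrt{9^{2} + \left(-6 + 5 \left(-5\right)\right)^{2}} \left(-282\right) = \sqrt{81 + \left(-6 - 25\right)^{2}} \left(-282\right) = \sqrt{81 + \left(-31\right)^{2}} \left(-282\right) = \sqrt{81 + 961} \left(-282\right) = \sqrt{1042} \left(-282\right) = - 282 \sqrt{1042}$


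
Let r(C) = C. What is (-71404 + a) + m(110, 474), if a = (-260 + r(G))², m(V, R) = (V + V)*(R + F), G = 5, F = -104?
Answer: 75021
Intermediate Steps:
m(V, R) = 2*V*(-104 + R) (m(V, R) = (V + V)*(R - 104) = (2*V)*(-104 + R) = 2*V*(-104 + R))
a = 65025 (a = (-260 + 5)² = (-255)² = 65025)
(-71404 + a) + m(110, 474) = (-71404 + 65025) + 2*110*(-104 + 474) = -6379 + 2*110*370 = -6379 + 81400 = 75021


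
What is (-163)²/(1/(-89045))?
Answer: -2365836605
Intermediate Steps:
(-163)²/(1/(-89045)) = 26569/(-1/89045) = 26569*(-89045) = -2365836605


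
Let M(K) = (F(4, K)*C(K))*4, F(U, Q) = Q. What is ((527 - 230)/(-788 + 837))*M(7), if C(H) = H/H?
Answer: 1188/7 ≈ 169.71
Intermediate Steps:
C(H) = 1
M(K) = 4*K (M(K) = (K*1)*4 = K*4 = 4*K)
((527 - 230)/(-788 + 837))*M(7) = ((527 - 230)/(-788 + 837))*(4*7) = (297/49)*28 = 1188/7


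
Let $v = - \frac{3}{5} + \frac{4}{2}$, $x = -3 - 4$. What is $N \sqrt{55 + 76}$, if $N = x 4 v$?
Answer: $- \frac{196 \sqrt{131}}{5} \approx -448.66$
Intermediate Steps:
$x = -7$ ($x = -3 - 4 = -7$)
$v = \frac{7}{5}$ ($v = \left(-3\right) \frac{1}{5} + 4 \cdot \frac{1}{2} = - \frac{3}{5} + 2 = \frac{7}{5} \approx 1.4$)
$N = - \frac{196}{5}$ ($N = \left(-7\right) 4 \cdot \frac{7}{5} = \left(-28\right) \frac{7}{5} = - \frac{196}{5} \approx -39.2$)
$N \sqrt{55 + 76} = - \frac{196 \sqrt{55 + 76}}{5} = - \frac{196 \sqrt{131}}{5}$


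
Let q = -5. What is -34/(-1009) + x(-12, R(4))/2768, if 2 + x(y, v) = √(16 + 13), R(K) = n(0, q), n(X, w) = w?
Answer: 46047/1396456 + √29/2768 ≈ 0.034920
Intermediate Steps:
R(K) = -5
x(y, v) = -2 + √29 (x(y, v) = -2 + √(16 + 13) = -2 + √29)
-34/(-1009) + x(-12, R(4))/2768 = -34/(-1009) + (-2 + √29)/2768 = -34*(-1/1009) + (-2 + √29)*(1/2768) = 34/1009 + (-1/1384 + √29/2768) = 46047/1396456 + √29/2768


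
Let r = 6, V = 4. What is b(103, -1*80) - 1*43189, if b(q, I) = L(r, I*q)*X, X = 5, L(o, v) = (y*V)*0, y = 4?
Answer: -43189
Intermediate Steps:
L(o, v) = 0 (L(o, v) = (4*4)*0 = 16*0 = 0)
b(q, I) = 0 (b(q, I) = 0*5 = 0)
b(103, -1*80) - 1*43189 = 0 - 1*43189 = 0 - 43189 = -43189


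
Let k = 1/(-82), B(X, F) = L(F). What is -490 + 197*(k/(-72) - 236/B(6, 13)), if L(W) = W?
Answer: -312094687/76752 ≈ -4066.3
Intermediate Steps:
B(X, F) = F
k = -1/82 ≈ -0.012195
-490 + 197*(k/(-72) - 236/B(6, 13)) = -490 + 197*(-1/82/(-72) - 236/13) = -490 + 197*(-1/82*(-1/72) - 236*1/13) = -490 + 197*(1/5904 - 236/13) = -490 + 197*(-1393331/76752) = -490 - 274486207/76752 = -312094687/76752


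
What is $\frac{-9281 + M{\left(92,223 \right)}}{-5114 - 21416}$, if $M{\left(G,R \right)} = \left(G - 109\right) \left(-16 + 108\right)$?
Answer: $\frac{2169}{5306} \approx 0.40878$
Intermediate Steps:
$M{\left(G,R \right)} = -10028 + 92 G$ ($M{\left(G,R \right)} = \left(-109 + G\right) 92 = -10028 + 92 G$)
$\frac{-9281 + M{\left(92,223 \right)}}{-5114 - 21416} = \frac{-9281 + \left(-10028 + 92 \cdot 92\right)}{-5114 - 21416} = \frac{-9281 + \left(-10028 + 8464\right)}{-26530} = \left(-9281 - 1564\right) \left(- \frac{1}{26530}\right) = \left(-10845\right) \left(- \frac{1}{26530}\right) = \frac{2169}{5306}$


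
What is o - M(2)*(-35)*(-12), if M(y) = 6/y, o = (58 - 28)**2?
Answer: -360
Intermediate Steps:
o = 900 (o = 30**2 = 900)
o - M(2)*(-35)*(-12) = 900 - (6/2)*(-35)*(-12) = 900 - (6*(1/2))*(-35)*(-12) = 900 - 3*(-35)*(-12) = 900 - (-105)*(-12) = 900 - 1*1260 = 900 - 1260 = -360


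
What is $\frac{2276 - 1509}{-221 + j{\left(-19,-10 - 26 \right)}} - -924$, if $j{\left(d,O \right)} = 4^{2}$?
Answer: $\frac{188653}{205} \approx 920.26$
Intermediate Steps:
$j{\left(d,O \right)} = 16$
$\frac{2276 - 1509}{-221 + j{\left(-19,-10 - 26 \right)}} - -924 = \frac{2276 - 1509}{-221 + 16} - -924 = \frac{2276 - 1509}{-205} + 924 = 767 \left(- \frac{1}{205}\right) + 924 = - \frac{767}{205} + 924 = \frac{188653}{205}$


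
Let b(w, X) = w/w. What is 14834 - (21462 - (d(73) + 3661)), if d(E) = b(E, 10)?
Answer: -2966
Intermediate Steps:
b(w, X) = 1
d(E) = 1
14834 - (21462 - (d(73) + 3661)) = 14834 - (21462 - (1 + 3661)) = 14834 - (21462 - 1*3662) = 14834 - (21462 - 3662) = 14834 - 1*17800 = 14834 - 17800 = -2966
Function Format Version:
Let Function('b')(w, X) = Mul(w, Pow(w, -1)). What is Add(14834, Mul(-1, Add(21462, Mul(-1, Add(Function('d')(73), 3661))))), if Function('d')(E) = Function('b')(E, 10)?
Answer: -2966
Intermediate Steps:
Function('b')(w, X) = 1
Function('d')(E) = 1
Add(14834, Mul(-1, Add(21462, Mul(-1, Add(Function('d')(73), 3661))))) = Add(14834, Mul(-1, Add(21462, Mul(-1, Add(1, 3661))))) = Add(14834, Mul(-1, Add(21462, Mul(-1, 3662)))) = Add(14834, Mul(-1, Add(21462, -3662))) = Add(14834, Mul(-1, 17800)) = Add(14834, -17800) = -2966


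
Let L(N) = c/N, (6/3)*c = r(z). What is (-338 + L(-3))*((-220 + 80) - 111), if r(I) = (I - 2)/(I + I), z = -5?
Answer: 5092037/60 ≈ 84867.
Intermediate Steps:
r(I) = (-2 + I)/(2*I) (r(I) = (-2 + I)/((2*I)) = (-2 + I)*(1/(2*I)) = (-2 + I)/(2*I))
c = 7/20 (c = ((1/2)*(-2 - 5)/(-5))/2 = ((1/2)*(-1/5)*(-7))/2 = (1/2)*(7/10) = 7/20 ≈ 0.35000)
L(N) = 7/(20*N)
(-338 + L(-3))*((-220 + 80) - 111) = (-338 + (7/20)/(-3))*((-220 + 80) - 111) = (-338 + (7/20)*(-1/3))*(-140 - 111) = (-338 - 7/60)*(-251) = -20287/60*(-251) = 5092037/60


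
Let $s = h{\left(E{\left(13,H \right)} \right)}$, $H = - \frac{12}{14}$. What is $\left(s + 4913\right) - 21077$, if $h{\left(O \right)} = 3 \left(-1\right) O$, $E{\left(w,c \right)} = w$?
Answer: $-16203$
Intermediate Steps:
$H = - \frac{6}{7}$ ($H = \left(-12\right) \frac{1}{14} = - \frac{6}{7} \approx -0.85714$)
$h{\left(O \right)} = - 3 O$
$s = -39$ ($s = \left(-3\right) 13 = -39$)
$\left(s + 4913\right) - 21077 = \left(-39 + 4913\right) - 21077 = 4874 - 21077 = -16203$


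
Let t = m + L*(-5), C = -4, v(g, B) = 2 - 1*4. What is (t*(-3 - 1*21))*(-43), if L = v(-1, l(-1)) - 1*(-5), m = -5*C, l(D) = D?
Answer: 5160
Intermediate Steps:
v(g, B) = -2 (v(g, B) = 2 - 4 = -2)
m = 20 (m = -5*(-4) = 20)
L = 3 (L = -2 - 1*(-5) = -2 + 5 = 3)
t = 5 (t = 20 + 3*(-5) = 20 - 15 = 5)
(t*(-3 - 1*21))*(-43) = (5*(-3 - 1*21))*(-43) = (5*(-3 - 21))*(-43) = (5*(-24))*(-43) = -120*(-43) = 5160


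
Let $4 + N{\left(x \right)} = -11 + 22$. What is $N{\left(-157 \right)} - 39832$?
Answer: $-39825$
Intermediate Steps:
$N{\left(x \right)} = 7$ ($N{\left(x \right)} = -4 + \left(-11 + 22\right) = -4 + 11 = 7$)
$N{\left(-157 \right)} - 39832 = 7 - 39832 = -39825$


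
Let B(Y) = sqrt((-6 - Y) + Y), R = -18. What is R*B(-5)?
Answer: -18*I*sqrt(6) ≈ -44.091*I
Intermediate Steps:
B(Y) = I*sqrt(6) (B(Y) = sqrt(-6) = I*sqrt(6))
R*B(-5) = -18*I*sqrt(6)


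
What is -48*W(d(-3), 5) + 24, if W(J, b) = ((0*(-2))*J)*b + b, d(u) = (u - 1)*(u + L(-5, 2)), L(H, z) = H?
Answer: -216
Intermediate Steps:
d(u) = (-1 + u)*(-5 + u) (d(u) = (u - 1)*(u - 5) = (-1 + u)*(-5 + u))
W(J, b) = b (W(J, b) = (0*J)*b + b = 0*b + b = 0 + b = b)
-48*W(d(-3), 5) + 24 = -48*5 + 24 = -240 + 24 = -216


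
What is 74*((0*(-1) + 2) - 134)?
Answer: -9768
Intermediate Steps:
74*((0*(-1) + 2) - 134) = 74*((0 + 2) - 134) = 74*(2 - 134) = 74*(-132) = -9768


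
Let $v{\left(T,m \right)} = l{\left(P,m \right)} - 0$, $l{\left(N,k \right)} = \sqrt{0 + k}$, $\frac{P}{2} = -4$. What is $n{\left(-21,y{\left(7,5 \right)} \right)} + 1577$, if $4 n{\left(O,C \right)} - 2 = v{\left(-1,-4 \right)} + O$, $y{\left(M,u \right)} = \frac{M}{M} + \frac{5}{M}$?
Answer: $\frac{6289}{4} + \frac{i}{2} \approx 1572.3 + 0.5 i$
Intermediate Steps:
$P = -8$ ($P = 2 \left(-4\right) = -8$)
$l{\left(N,k \right)} = \sqrt{k}$
$v{\left(T,m \right)} = \sqrt{m}$ ($v{\left(T,m \right)} = \sqrt{m} - 0 = \sqrt{m} + 0 = \sqrt{m}$)
$y{\left(M,u \right)} = 1 + \frac{5}{M}$
$n{\left(O,C \right)} = \frac{1}{2} + \frac{i}{2} + \frac{O}{4}$ ($n{\left(O,C \right)} = \frac{1}{2} + \frac{\sqrt{-4} + O}{4} = \frac{1}{2} + \frac{2 i + O}{4} = \frac{1}{2} + \frac{O + 2 i}{4} = \frac{1}{2} + \left(\frac{i}{2} + \frac{O}{4}\right) = \frac{1}{2} + \frac{i}{2} + \frac{O}{4}$)
$n{\left(-21,y{\left(7,5 \right)} \right)} + 1577 = \left(\frac{1}{2} + \frac{i}{2} + \frac{1}{4} \left(-21\right)\right) + 1577 = \left(\frac{1}{2} + \frac{i}{2} - \frac{21}{4}\right) + 1577 = \left(- \frac{19}{4} + \frac{i}{2}\right) + 1577 = \frac{6289}{4} + \frac{i}{2}$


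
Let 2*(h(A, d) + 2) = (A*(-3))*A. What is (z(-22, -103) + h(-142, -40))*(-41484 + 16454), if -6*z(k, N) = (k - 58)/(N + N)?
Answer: 233946699560/309 ≈ 7.5711e+8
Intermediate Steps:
h(A, d) = -2 - 3*A²/2 (h(A, d) = -2 + ((A*(-3))*A)/2 = -2 + ((-3*A)*A)/2 = -2 + (-3*A²)/2 = -2 - 3*A²/2)
z(k, N) = -(-58 + k)/(12*N) (z(k, N) = -(k - 58)/(6*(N + N)) = -(-58 + k)/(6*(2*N)) = -(-58 + k)*1/(2*N)/6 = -(-58 + k)/(12*N))
(z(-22, -103) + h(-142, -40))*(-41484 + 16454) = ((1/12)*(58 - 1*(-22))/(-103) + (-2 - 3/2*(-142)²))*(-41484 + 16454) = ((1/12)*(-1/103)*(58 + 22) + (-2 - 3/2*20164))*(-25030) = ((1/12)*(-1/103)*80 + (-2 - 30246))*(-25030) = (-20/309 - 30248)*(-25030) = -9346652/309*(-25030) = 233946699560/309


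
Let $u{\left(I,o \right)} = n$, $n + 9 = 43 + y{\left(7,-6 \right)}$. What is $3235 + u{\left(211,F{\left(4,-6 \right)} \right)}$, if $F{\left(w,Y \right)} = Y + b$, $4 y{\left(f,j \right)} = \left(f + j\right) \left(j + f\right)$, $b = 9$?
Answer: $\frac{13077}{4} \approx 3269.3$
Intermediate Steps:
$y{\left(f,j \right)} = \frac{\left(f + j\right)^{2}}{4}$ ($y{\left(f,j \right)} = \frac{\left(f + j\right) \left(j + f\right)}{4} = \frac{\left(f + j\right) \left(f + j\right)}{4} = \frac{\left(f + j\right)^{2}}{4}$)
$F{\left(w,Y \right)} = 9 + Y$ ($F{\left(w,Y \right)} = Y + 9 = 9 + Y$)
$n = \frac{137}{4}$ ($n = -9 + \left(43 + \frac{\left(7 - 6\right)^{2}}{4}\right) = -9 + \left(43 + \frac{1^{2}}{4}\right) = -9 + \left(43 + \frac{1}{4} \cdot 1\right) = -9 + \left(43 + \frac{1}{4}\right) = -9 + \frac{173}{4} = \frac{137}{4} \approx 34.25$)
$u{\left(I,o \right)} = \frac{137}{4}$
$3235 + u{\left(211,F{\left(4,-6 \right)} \right)} = 3235 + \frac{137}{4} = \frac{13077}{4}$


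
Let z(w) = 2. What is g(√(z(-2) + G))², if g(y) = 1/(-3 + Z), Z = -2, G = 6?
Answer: 1/25 ≈ 0.040000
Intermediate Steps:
g(y) = -⅕ (g(y) = 1/(-3 - 2) = 1/(-5) = -⅕)
g(√(z(-2) + G))² = (-⅕)² = 1/25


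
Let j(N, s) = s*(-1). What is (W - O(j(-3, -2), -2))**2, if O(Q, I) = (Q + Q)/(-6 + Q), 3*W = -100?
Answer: 9409/9 ≈ 1045.4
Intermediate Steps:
j(N, s) = -s
W = -100/3 (W = (1/3)*(-100) = -100/3 ≈ -33.333)
O(Q, I) = 2*Q/(-6 + Q) (O(Q, I) = (2*Q)/(-6 + Q) = 2*Q/(-6 + Q))
(W - O(j(-3, -2), -2))**2 = (-100/3 - 2*(-1*(-2))/(-6 - 1*(-2)))**2 = (-100/3 - 2*2/(-6 + 2))**2 = (-100/3 - 2*2/(-4))**2 = (-100/3 - 2*2*(-1)/4)**2 = (-100/3 - 1*(-1))**2 = (-100/3 + 1)**2 = (-97/3)**2 = 9409/9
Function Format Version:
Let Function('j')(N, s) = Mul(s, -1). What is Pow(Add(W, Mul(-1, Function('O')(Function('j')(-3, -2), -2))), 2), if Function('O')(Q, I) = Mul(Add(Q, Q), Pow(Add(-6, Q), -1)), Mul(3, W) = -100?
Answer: Rational(9409, 9) ≈ 1045.4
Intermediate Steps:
Function('j')(N, s) = Mul(-1, s)
W = Rational(-100, 3) (W = Mul(Rational(1, 3), -100) = Rational(-100, 3) ≈ -33.333)
Function('O')(Q, I) = Mul(2, Q, Pow(Add(-6, Q), -1)) (Function('O')(Q, I) = Mul(Mul(2, Q), Pow(Add(-6, Q), -1)) = Mul(2, Q, Pow(Add(-6, Q), -1)))
Pow(Add(W, Mul(-1, Function('O')(Function('j')(-3, -2), -2))), 2) = Pow(Add(Rational(-100, 3), Mul(-1, Mul(2, Mul(-1, -2), Pow(Add(-6, Mul(-1, -2)), -1)))), 2) = Pow(Add(Rational(-100, 3), Mul(-1, Mul(2, 2, Pow(Add(-6, 2), -1)))), 2) = Pow(Add(Rational(-100, 3), Mul(-1, Mul(2, 2, Pow(-4, -1)))), 2) = Pow(Add(Rational(-100, 3), Mul(-1, Mul(2, 2, Rational(-1, 4)))), 2) = Pow(Add(Rational(-100, 3), Mul(-1, -1)), 2) = Pow(Add(Rational(-100, 3), 1), 2) = Pow(Rational(-97, 3), 2) = Rational(9409, 9)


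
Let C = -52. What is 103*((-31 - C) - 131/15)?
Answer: 18952/15 ≈ 1263.5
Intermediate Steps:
103*((-31 - C) - 131/15) = 103*((-31 - 1*(-52)) - 131/15) = 103*((-31 + 52) - 131*1/15) = 103*(21 - 131/15) = 103*(184/15) = 18952/15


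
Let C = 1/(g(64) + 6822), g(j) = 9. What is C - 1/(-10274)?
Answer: 1555/6380154 ≈ 0.00024372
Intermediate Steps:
C = 1/6831 (C = 1/(9 + 6822) = 1/6831 ≈ 0.00014639)
C - 1/(-10274) = 1/6831 - 1/(-10274) = 1/6831 - 1*(-1/10274) = 1/6831 + 1/10274 = 1555/6380154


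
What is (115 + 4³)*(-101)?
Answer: -18079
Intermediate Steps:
(115 + 4³)*(-101) = (115 + 64)*(-101) = 179*(-101) = -18079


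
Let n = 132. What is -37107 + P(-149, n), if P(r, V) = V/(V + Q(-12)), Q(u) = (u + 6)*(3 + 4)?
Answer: -556583/15 ≈ -37106.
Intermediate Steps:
Q(u) = 42 + 7*u (Q(u) = (6 + u)*7 = 42 + 7*u)
P(r, V) = V/(-42 + V) (P(r, V) = V/(V + (42 + 7*(-12))) = V/(V + (42 - 84)) = V/(V - 42) = V/(-42 + V))
-37107 + P(-149, n) = -37107 + 132/(-42 + 132) = -37107 + 132/90 = -37107 + 132*(1/90) = -37107 + 22/15 = -556583/15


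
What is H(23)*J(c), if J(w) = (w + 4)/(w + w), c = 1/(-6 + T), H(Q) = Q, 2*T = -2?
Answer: -621/2 ≈ -310.50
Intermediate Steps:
T = -1 (T = (½)*(-2) = -1)
c = -⅐ (c = 1/(-6 - 1) = 1/(-7) = -⅐ ≈ -0.14286)
J(w) = (4 + w)/(2*w) (J(w) = (4 + w)/((2*w)) = (4 + w)*(1/(2*w)) = (4 + w)/(2*w))
H(23)*J(c) = 23*((4 - ⅐)/(2*(-⅐))) = 23*((½)*(-7)*(27/7)) = 23*(-27/2) = -621/2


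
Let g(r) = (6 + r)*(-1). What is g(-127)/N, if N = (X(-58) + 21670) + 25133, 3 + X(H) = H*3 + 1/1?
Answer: 121/46627 ≈ 0.0025951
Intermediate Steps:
X(H) = -2 + 3*H (X(H) = -3 + (H*3 + 1/1) = -3 + (3*H + 1) = -3 + (1 + 3*H) = -2 + 3*H)
g(r) = -6 - r
N = 46627 (N = ((-2 + 3*(-58)) + 21670) + 25133 = ((-2 - 174) + 21670) + 25133 = (-176 + 21670) + 25133 = 21494 + 25133 = 46627)
g(-127)/N = (-6 - 1*(-127))/46627 = (-6 + 127)*(1/46627) = 121*(1/46627) = 121/46627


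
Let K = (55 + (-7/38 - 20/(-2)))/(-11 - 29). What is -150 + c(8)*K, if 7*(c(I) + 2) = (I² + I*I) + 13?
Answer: -1908801/10640 ≈ -179.40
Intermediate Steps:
c(I) = -⅐ + 2*I²/7 (c(I) = -2 + ((I² + I*I) + 13)/7 = -2 + ((I² + I²) + 13)/7 = -2 + (2*I² + 13)/7 = -2 + (13 + 2*I²)/7 = -2 + (13/7 + 2*I²/7) = -⅐ + 2*I²/7)
K = -2463/1520 (K = (55 + (-7*1/38 - 20*(-½)))/(-40) = (55 + (-7/38 + 10))*(-1/40) = (55 + 373/38)*(-1/40) = (2463/38)*(-1/40) = -2463/1520 ≈ -1.6204)
-150 + c(8)*K = -150 + (-⅐ + (2/7)*8²)*(-2463/1520) = -150 + (-⅐ + (2/7)*64)*(-2463/1520) = -150 + (-⅐ + 128/7)*(-2463/1520) = -150 + (127/7)*(-2463/1520) = -150 - 312801/10640 = -1908801/10640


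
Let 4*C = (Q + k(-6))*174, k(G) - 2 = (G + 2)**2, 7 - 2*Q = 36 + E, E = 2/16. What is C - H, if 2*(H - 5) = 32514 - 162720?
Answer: 2087921/32 ≈ 65248.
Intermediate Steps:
E = 1/8 (E = 2*(1/16) = 1/8 ≈ 0.12500)
Q = -233/16 (Q = 7/2 - (36 + 1/8)/2 = 7/2 - 1/2*289/8 = 7/2 - 289/16 = -233/16 ≈ -14.563)
k(G) = 2 + (2 + G)**2 (k(G) = 2 + (G + 2)**2 = 2 + (2 + G)**2)
C = 4785/32 (C = ((-233/16 + (2 + (2 - 6)**2))*174)/4 = ((-233/16 + (2 + (-4)**2))*174)/4 = ((-233/16 + (2 + 16))*174)/4 = ((-233/16 + 18)*174)/4 = ((55/16)*174)/4 = (1/4)*(4785/8) = 4785/32 ≈ 149.53)
H = -65098 (H = 5 + (32514 - 162720)/2 = 5 + (1/2)*(-130206) = 5 - 65103 = -65098)
C - H = 4785/32 - 1*(-65098) = 4785/32 + 65098 = 2087921/32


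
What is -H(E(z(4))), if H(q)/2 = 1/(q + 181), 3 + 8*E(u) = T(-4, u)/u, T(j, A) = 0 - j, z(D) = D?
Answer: -8/723 ≈ -0.011065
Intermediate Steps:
T(j, A) = -j
E(u) = -3/8 + 1/(2*u) (E(u) = -3/8 + ((-1*(-4))/u)/8 = -3/8 + (4/u)/8 = -3/8 + 1/(2*u))
H(q) = 2/(181 + q) (H(q) = 2/(q + 181) = 2/(181 + q))
-H(E(z(4))) = -2/(181 + (⅛)*(4 - 3*4)/4) = -2/(181 + (⅛)*(¼)*(4 - 12)) = -2/(181 + (⅛)*(¼)*(-8)) = -2/(181 - ¼) = -2/723/4 = -2*4/723 = -1*8/723 = -8/723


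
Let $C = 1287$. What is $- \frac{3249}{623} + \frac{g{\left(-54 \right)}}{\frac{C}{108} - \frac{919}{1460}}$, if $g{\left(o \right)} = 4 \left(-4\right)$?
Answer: $- \frac{102141951}{15399937} \approx -6.6326$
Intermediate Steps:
$g{\left(o \right)} = -16$
$- \frac{3249}{623} + \frac{g{\left(-54 \right)}}{\frac{C}{108} - \frac{919}{1460}} = - \frac{3249}{623} - \frac{16}{\frac{1287}{108} - \frac{919}{1460}} = \left(-3249\right) \frac{1}{623} - \frac{16}{1287 \cdot \frac{1}{108} - \frac{919}{1460}} = - \frac{3249}{623} - \frac{16}{\frac{143}{12} - \frac{919}{1460}} = - \frac{3249}{623} - \frac{16}{\frac{24719}{2190}} = - \frac{3249}{623} - \frac{35040}{24719} = - \frac{102141951}{15399937}$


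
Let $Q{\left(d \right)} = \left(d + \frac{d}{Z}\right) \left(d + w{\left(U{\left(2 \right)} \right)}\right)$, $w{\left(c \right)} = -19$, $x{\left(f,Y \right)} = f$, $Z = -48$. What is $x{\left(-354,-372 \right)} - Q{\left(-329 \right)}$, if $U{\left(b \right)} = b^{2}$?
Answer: $- \frac{449843}{4} \approx -1.1246 \cdot 10^{5}$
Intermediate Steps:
$Q{\left(d \right)} = \frac{47 d \left(-19 + d\right)}{48}$ ($Q{\left(d \right)} = \left(d + \frac{d}{-48}\right) \left(d - 19\right) = \left(d + d \left(- \frac{1}{48}\right)\right) \left(-19 + d\right) = \left(d - \frac{d}{48}\right) \left(-19 + d\right) = \frac{47 d}{48} \left(-19 + d\right) = \frac{47 d \left(-19 + d\right)}{48}$)
$x{\left(-354,-372 \right)} - Q{\left(-329 \right)} = -354 - \frac{47}{48} \left(-329\right) \left(-19 - 329\right) = -354 - \frac{47}{48} \left(-329\right) \left(-348\right) = -354 - \frac{448427}{4} = - \frac{449843}{4}$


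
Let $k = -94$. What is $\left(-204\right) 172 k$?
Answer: $3298272$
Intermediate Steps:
$\left(-204\right) 172 k = \left(-204\right) 172 \left(-94\right) = \left(-35088\right) \left(-94\right) = 3298272$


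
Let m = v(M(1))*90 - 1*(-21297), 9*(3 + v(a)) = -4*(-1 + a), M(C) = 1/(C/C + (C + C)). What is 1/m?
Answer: 3/63161 ≈ 4.7498e-5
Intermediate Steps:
M(C) = 1/(1 + 2*C)
v(a) = -23/9 - 4*a/9 (v(a) = -3 + (-4*(-1 + a))/9 = -3 + (4 - 4*a)/9 = -3 + (4/9 - 4*a/9) = -23/9 - 4*a/9)
m = 63161/3 (m = (-23/9 - 4/(9*(1 + 2*1)))*90 - 1*(-21297) = (-23/9 - 4/(9*(1 + 2)))*90 + 21297 = (-23/9 - 4/9/3)*90 + 21297 = (-23/9 - 4/9*⅓)*90 + 21297 = (-23/9 - 4/27)*90 + 21297 = -73/27*90 + 21297 = -730/3 + 21297 = 63161/3 ≈ 21054.)
1/m = 1/(63161/3) = 3/63161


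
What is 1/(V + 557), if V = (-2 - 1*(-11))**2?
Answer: 1/638 ≈ 0.0015674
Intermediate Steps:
V = 81 (V = (-2 + 11)**2 = 9**2 = 81)
1/(V + 557) = 1/(81 + 557) = 1/638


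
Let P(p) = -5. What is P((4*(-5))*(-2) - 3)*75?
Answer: -375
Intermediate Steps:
P((4*(-5))*(-2) - 3)*75 = -5*75 = -375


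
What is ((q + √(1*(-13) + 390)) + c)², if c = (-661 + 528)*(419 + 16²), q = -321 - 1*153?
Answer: (90249 - √377)² ≈ 8.1414e+9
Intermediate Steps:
q = -474 (q = -321 - 153 = -474)
c = -89775 (c = -133*(419 + 256) = -133*675 = -89775)
((q + √(1*(-13) + 390)) + c)² = ((-474 + √(1*(-13) + 390)) - 89775)² = ((-474 + √(-13 + 390)) - 89775)² = ((-474 + √377) - 89775)² = (-90249 + √377)²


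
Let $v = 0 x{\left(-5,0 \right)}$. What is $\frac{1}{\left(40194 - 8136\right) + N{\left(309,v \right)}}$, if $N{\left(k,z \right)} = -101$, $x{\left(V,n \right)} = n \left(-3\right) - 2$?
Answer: $\frac{1}{31957} \approx 3.1292 \cdot 10^{-5}$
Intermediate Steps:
$x{\left(V,n \right)} = -2 - 3 n$ ($x{\left(V,n \right)} = - 3 n - 2 = -2 - 3 n$)
$v = 0$ ($v = 0 \left(-2 - 0\right) = 0 \left(-2 + 0\right) = 0 \left(-2\right) = 0$)
$\frac{1}{\left(40194 - 8136\right) + N{\left(309,v \right)}} = \frac{1}{\left(40194 - 8136\right) - 101} = \frac{1}{32058 - 101} = \frac{1}{31957}$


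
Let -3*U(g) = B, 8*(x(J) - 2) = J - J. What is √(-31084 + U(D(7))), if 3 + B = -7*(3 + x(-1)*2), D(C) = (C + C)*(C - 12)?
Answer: 20*I*√699/3 ≈ 176.26*I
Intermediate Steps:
x(J) = 2 (x(J) = 2 + (J - J)/8 = 2 + (⅛)*0 = 2 + 0 = 2)
D(C) = 2*C*(-12 + C) (D(C) = (2*C)*(-12 + C) = 2*C*(-12 + C))
B = -52 (B = -3 - 7*(3 + 2*2) = -3 - 7*(3 + 4) = -3 - 7*7 = -3 - 49 = -52)
U(g) = 52/3 (U(g) = -⅓*(-52) = 52/3)
√(-31084 + U(D(7))) = √(-31084 + 52/3) = √(-93200/3) = 20*I*√699/3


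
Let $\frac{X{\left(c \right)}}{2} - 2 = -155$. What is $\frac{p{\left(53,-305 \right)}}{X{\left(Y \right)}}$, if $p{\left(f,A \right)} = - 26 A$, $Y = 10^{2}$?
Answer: $- \frac{3965}{153} \approx -25.915$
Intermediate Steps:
$Y = 100$
$X{\left(c \right)} = -306$ ($X{\left(c \right)} = 4 + 2 \left(-155\right) = 4 - 310 = -306$)
$\frac{p{\left(53,-305 \right)}}{X{\left(Y \right)}} = \frac{\left(-26\right) \left(-305\right)}{-306} = 7930 \left(- \frac{1}{306}\right) = - \frac{3965}{153}$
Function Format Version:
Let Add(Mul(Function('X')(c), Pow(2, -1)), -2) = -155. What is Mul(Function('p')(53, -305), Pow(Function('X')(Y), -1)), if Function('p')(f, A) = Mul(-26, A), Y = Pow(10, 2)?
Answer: Rational(-3965, 153) ≈ -25.915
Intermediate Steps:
Y = 100
Function('X')(c) = -306 (Function('X')(c) = Add(4, Mul(2, -155)) = Add(4, -310) = -306)
Mul(Function('p')(53, -305), Pow(Function('X')(Y), -1)) = Mul(Mul(-26, -305), Pow(-306, -1)) = Mul(7930, Rational(-1, 306)) = Rational(-3965, 153)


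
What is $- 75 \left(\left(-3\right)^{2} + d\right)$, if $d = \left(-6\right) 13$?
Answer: $5175$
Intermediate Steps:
$d = -78$
$- 75 \left(\left(-3\right)^{2} + d\right) = - 75 \left(\left(-3\right)^{2} - 78\right) = - 75 \left(9 - 78\right) = \left(-75\right) \left(-69\right) = 5175$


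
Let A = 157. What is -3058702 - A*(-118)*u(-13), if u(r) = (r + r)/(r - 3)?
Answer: -12114389/4 ≈ -3.0286e+6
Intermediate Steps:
u(r) = 2*r/(-3 + r) (u(r) = (2*r)/(-3 + r) = 2*r/(-3 + r))
-3058702 - A*(-118)*u(-13) = -3058702 - 157*(-118)*2*(-13)/(-3 - 13) = -3058702 - (-18526)*2*(-13)/(-16) = -3058702 - (-18526)*2*(-13)*(-1/16) = -3058702 - (-18526)*13/8 = -3058702 - 1*(-120419/4) = -3058702 + 120419/4 = -12114389/4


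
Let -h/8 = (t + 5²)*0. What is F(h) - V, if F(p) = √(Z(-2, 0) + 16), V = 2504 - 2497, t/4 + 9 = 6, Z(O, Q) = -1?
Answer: -7 + √15 ≈ -3.1270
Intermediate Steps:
t = -12 (t = -36 + 4*6 = -36 + 24 = -12)
V = 7
h = 0 (h = -8*(-12 + 5²)*0 = -8*(-12 + 25)*0 = -104*0 = -8*0 = 0)
F(p) = √15 (F(p) = √(-1 + 16) = √15)
F(h) - V = √15 - 1*7 = √15 - 7 = -7 + √15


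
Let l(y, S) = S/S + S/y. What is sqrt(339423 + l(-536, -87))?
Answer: sqrt(24378801034)/268 ≈ 582.60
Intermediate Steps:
l(y, S) = 1 + S/y
sqrt(339423 + l(-536, -87)) = sqrt(339423 + (-87 - 536)/(-536)) = sqrt(339423 - 1/536*(-623)) = sqrt(339423 + 623/536) = sqrt(181931351/536) = sqrt(24378801034)/268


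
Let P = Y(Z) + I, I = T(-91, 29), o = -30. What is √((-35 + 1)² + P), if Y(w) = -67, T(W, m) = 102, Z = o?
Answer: √1191 ≈ 34.511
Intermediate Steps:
Z = -30
I = 102
P = 35 (P = -67 + 102 = 35)
√((-35 + 1)² + P) = √((-35 + 1)² + 35) = √((-34)² + 35) = √(1156 + 35) = √1191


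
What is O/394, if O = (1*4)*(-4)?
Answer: -8/197 ≈ -0.040609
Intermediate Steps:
O = -16 (O = 4*(-4) = -16)
O/394 = -16/394 = -16*1/394 = -8/197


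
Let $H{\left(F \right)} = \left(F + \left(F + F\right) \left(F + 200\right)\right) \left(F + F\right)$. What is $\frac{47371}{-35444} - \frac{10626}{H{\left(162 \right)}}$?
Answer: $- \frac{18781491539}{14049780075} \approx -1.3368$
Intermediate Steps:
$H{\left(F \right)} = 2 F \left(F + 2 F \left(200 + F\right)\right)$ ($H{\left(F \right)} = \left(F + 2 F \left(200 + F\right)\right) 2 F = 2 F \left(F + 2 F \left(200 + F\right)\right)$)
$\frac{47371}{-35444} - \frac{10626}{H{\left(162 \right)}} = \frac{47371}{-35444} - \frac{10626}{162^{2} \left(802 + 4 \cdot 162\right)} = 47371 \left(- \frac{1}{35444}\right) - \frac{10626}{26244 \left(802 + 648\right)} = - \frac{47371}{35444} - \frac{10626}{26244 \cdot 1450} = - \frac{47371}{35444} - \frac{10626}{38053800} = - \frac{47371}{35444} - \frac{1771}{6342300} = - \frac{18781491539}{14049780075}$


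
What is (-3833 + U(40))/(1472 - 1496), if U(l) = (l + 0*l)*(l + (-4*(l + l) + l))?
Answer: 13433/24 ≈ 559.71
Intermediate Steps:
U(l) = -6*l² (U(l) = (l + 0)*(l + (-8*l + l)) = l*(l + (-8*l + l)) = l*(l - 7*l) = l*(-6*l) = -6*l²)
(-3833 + U(40))/(1472 - 1496) = (-3833 - 6*40²)/(1472 - 1496) = (-3833 - 6*1600)/(-24) = (-3833 - 9600)*(-1/24) = -13433*(-1/24) = 13433/24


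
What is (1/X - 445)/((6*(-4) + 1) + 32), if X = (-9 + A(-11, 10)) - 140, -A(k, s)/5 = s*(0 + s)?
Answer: -288806/5841 ≈ -49.445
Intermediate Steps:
A(k, s) = -5*s**2 (A(k, s) = -5*s*(0 + s) = -5*s*s = -5*s**2)
X = -649 (X = (-9 - 5*10**2) - 140 = (-9 - 5*100) - 140 = (-9 - 500) - 140 = -509 - 140 = -649)
(1/X - 445)/((6*(-4) + 1) + 32) = (1/(-649) - 445)/((6*(-4) + 1) + 32) = (-1/649 - 445)/((-24 + 1) + 32) = -288806/(649*(-23 + 32)) = -288806/649/9 = -288806/649*1/9 = -288806/5841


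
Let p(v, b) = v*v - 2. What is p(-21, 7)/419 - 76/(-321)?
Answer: 172763/134499 ≈ 1.2845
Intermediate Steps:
p(v, b) = -2 + v² (p(v, b) = v² - 2 = -2 + v²)
p(-21, 7)/419 - 76/(-321) = (-2 + (-21)²)/419 - 76/(-321) = (-2 + 441)*(1/419) - 76*(-1/321) = 439*(1/419) + 76/321 = 439/419 + 76/321 = 172763/134499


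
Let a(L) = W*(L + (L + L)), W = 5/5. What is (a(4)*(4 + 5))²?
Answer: 11664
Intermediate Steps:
W = 1 (W = 5*(⅕) = 1)
a(L) = 3*L (a(L) = 1*(L + (L + L)) = 1*(L + 2*L) = 1*(3*L) = 3*L)
(a(4)*(4 + 5))² = ((3*4)*(4 + 5))² = (12*9)² = 108² = 11664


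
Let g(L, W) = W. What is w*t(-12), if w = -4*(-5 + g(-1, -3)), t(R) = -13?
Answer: -416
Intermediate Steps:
w = 32 (w = -4*(-5 - 3) = -4*(-8) = 32)
w*t(-12) = 32*(-13) = -416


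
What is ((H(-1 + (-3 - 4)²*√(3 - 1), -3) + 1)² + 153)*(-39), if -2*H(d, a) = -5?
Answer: -25779/4 ≈ -6444.8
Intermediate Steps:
H(d, a) = 5/2 (H(d, a) = -½*(-5) = 5/2)
((H(-1 + (-3 - 4)²*√(3 - 1), -3) + 1)² + 153)*(-39) = ((5/2 + 1)² + 153)*(-39) = ((7/2)² + 153)*(-39) = (49/4 + 153)*(-39) = (661/4)*(-39) = -25779/4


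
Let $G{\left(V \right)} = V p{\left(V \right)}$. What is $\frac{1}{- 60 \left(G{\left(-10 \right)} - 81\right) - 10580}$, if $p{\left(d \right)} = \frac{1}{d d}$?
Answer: $- \frac{1}{5714} \approx -0.00017501$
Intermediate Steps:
$p{\left(d \right)} = \frac{1}{d^{2}}$
$G{\left(V \right)} = \frac{1}{V}$ ($G{\left(V \right)} = \frac{V}{V^{2}} = \frac{1}{V}$)
$\frac{1}{- 60 \left(G{\left(-10 \right)} - 81\right) - 10580} = \frac{1}{- 60 \left(\frac{1}{-10} - 81\right) - 10580} = \frac{1}{- 60 \left(- \frac{1}{10} - 81\right) - 10580} = \frac{1}{\left(-60\right) \left(- \frac{811}{10}\right) - 10580} = \frac{1}{4866 - 10580} = \frac{1}{-5714} = - \frac{1}{5714}$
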